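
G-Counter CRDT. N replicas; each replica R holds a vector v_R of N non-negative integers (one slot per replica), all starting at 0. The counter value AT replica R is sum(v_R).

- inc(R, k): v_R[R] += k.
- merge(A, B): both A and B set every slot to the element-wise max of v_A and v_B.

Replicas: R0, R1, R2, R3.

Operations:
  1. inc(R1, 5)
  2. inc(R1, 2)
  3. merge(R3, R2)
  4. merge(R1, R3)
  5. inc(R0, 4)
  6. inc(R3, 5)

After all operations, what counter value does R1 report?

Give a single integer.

Answer: 7

Derivation:
Op 1: inc R1 by 5 -> R1=(0,5,0,0) value=5
Op 2: inc R1 by 2 -> R1=(0,7,0,0) value=7
Op 3: merge R3<->R2 -> R3=(0,0,0,0) R2=(0,0,0,0)
Op 4: merge R1<->R3 -> R1=(0,7,0,0) R3=(0,7,0,0)
Op 5: inc R0 by 4 -> R0=(4,0,0,0) value=4
Op 6: inc R3 by 5 -> R3=(0,7,0,5) value=12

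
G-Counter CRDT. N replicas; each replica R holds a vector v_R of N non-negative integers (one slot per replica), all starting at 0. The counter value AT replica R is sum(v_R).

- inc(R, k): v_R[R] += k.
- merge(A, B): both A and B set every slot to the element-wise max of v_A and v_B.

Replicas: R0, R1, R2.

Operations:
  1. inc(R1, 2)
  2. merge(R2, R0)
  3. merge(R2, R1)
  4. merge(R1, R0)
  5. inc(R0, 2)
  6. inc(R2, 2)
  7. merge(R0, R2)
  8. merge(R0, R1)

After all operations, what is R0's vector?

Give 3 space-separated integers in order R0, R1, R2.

Op 1: inc R1 by 2 -> R1=(0,2,0) value=2
Op 2: merge R2<->R0 -> R2=(0,0,0) R0=(0,0,0)
Op 3: merge R2<->R1 -> R2=(0,2,0) R1=(0,2,0)
Op 4: merge R1<->R0 -> R1=(0,2,0) R0=(0,2,0)
Op 5: inc R0 by 2 -> R0=(2,2,0) value=4
Op 6: inc R2 by 2 -> R2=(0,2,2) value=4
Op 7: merge R0<->R2 -> R0=(2,2,2) R2=(2,2,2)
Op 8: merge R0<->R1 -> R0=(2,2,2) R1=(2,2,2)

Answer: 2 2 2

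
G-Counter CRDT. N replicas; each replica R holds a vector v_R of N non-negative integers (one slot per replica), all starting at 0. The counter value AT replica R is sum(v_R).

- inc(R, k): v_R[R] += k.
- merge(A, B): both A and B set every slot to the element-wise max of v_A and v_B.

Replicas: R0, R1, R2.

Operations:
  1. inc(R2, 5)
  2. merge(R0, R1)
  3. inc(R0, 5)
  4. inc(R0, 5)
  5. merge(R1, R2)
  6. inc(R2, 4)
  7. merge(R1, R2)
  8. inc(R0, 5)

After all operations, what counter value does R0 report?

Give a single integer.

Answer: 15

Derivation:
Op 1: inc R2 by 5 -> R2=(0,0,5) value=5
Op 2: merge R0<->R1 -> R0=(0,0,0) R1=(0,0,0)
Op 3: inc R0 by 5 -> R0=(5,0,0) value=5
Op 4: inc R0 by 5 -> R0=(10,0,0) value=10
Op 5: merge R1<->R2 -> R1=(0,0,5) R2=(0,0,5)
Op 6: inc R2 by 4 -> R2=(0,0,9) value=9
Op 7: merge R1<->R2 -> R1=(0,0,9) R2=(0,0,9)
Op 8: inc R0 by 5 -> R0=(15,0,0) value=15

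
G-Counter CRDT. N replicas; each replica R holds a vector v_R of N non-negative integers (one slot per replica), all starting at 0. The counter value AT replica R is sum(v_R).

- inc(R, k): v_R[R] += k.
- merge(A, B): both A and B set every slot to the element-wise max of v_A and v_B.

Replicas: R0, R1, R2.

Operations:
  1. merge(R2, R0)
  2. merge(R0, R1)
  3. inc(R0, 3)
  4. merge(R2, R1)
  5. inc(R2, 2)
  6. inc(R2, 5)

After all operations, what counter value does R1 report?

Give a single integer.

Op 1: merge R2<->R0 -> R2=(0,0,0) R0=(0,0,0)
Op 2: merge R0<->R1 -> R0=(0,0,0) R1=(0,0,0)
Op 3: inc R0 by 3 -> R0=(3,0,0) value=3
Op 4: merge R2<->R1 -> R2=(0,0,0) R1=(0,0,0)
Op 5: inc R2 by 2 -> R2=(0,0,2) value=2
Op 6: inc R2 by 5 -> R2=(0,0,7) value=7

Answer: 0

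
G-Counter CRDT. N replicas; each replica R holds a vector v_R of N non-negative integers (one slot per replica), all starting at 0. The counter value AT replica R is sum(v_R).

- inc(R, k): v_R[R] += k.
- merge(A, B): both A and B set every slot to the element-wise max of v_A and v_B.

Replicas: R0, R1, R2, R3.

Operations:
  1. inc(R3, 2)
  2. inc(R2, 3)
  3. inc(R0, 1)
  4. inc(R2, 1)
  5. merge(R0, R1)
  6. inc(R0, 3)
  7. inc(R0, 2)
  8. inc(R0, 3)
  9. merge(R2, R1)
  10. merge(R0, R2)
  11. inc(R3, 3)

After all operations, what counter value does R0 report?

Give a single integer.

Answer: 13

Derivation:
Op 1: inc R3 by 2 -> R3=(0,0,0,2) value=2
Op 2: inc R2 by 3 -> R2=(0,0,3,0) value=3
Op 3: inc R0 by 1 -> R0=(1,0,0,0) value=1
Op 4: inc R2 by 1 -> R2=(0,0,4,0) value=4
Op 5: merge R0<->R1 -> R0=(1,0,0,0) R1=(1,0,0,0)
Op 6: inc R0 by 3 -> R0=(4,0,0,0) value=4
Op 7: inc R0 by 2 -> R0=(6,0,0,0) value=6
Op 8: inc R0 by 3 -> R0=(9,0,0,0) value=9
Op 9: merge R2<->R1 -> R2=(1,0,4,0) R1=(1,0,4,0)
Op 10: merge R0<->R2 -> R0=(9,0,4,0) R2=(9,0,4,0)
Op 11: inc R3 by 3 -> R3=(0,0,0,5) value=5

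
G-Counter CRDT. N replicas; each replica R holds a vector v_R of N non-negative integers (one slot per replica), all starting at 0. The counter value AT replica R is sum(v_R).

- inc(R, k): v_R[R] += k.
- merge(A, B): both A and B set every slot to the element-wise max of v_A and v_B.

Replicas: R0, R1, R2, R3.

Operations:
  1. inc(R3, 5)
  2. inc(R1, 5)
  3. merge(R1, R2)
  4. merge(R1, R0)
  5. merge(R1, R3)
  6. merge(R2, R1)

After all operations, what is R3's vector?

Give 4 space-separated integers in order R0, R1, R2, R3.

Op 1: inc R3 by 5 -> R3=(0,0,0,5) value=5
Op 2: inc R1 by 5 -> R1=(0,5,0,0) value=5
Op 3: merge R1<->R2 -> R1=(0,5,0,0) R2=(0,5,0,0)
Op 4: merge R1<->R0 -> R1=(0,5,0,0) R0=(0,5,0,0)
Op 5: merge R1<->R3 -> R1=(0,5,0,5) R3=(0,5,0,5)
Op 6: merge R2<->R1 -> R2=(0,5,0,5) R1=(0,5,0,5)

Answer: 0 5 0 5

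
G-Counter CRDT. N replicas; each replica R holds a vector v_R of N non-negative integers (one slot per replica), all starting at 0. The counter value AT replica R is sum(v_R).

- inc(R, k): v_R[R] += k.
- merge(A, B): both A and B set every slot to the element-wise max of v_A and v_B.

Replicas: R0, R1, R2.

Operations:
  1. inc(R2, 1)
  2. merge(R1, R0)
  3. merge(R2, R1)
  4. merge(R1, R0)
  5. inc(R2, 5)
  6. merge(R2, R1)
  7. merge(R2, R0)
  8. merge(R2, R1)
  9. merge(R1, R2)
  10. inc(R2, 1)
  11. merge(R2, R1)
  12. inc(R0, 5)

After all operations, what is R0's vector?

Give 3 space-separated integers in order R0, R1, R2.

Op 1: inc R2 by 1 -> R2=(0,0,1) value=1
Op 2: merge R1<->R0 -> R1=(0,0,0) R0=(0,0,0)
Op 3: merge R2<->R1 -> R2=(0,0,1) R1=(0,0,1)
Op 4: merge R1<->R0 -> R1=(0,0,1) R0=(0,0,1)
Op 5: inc R2 by 5 -> R2=(0,0,6) value=6
Op 6: merge R2<->R1 -> R2=(0,0,6) R1=(0,0,6)
Op 7: merge R2<->R0 -> R2=(0,0,6) R0=(0,0,6)
Op 8: merge R2<->R1 -> R2=(0,0,6) R1=(0,0,6)
Op 9: merge R1<->R2 -> R1=(0,0,6) R2=(0,0,6)
Op 10: inc R2 by 1 -> R2=(0,0,7) value=7
Op 11: merge R2<->R1 -> R2=(0,0,7) R1=(0,0,7)
Op 12: inc R0 by 5 -> R0=(5,0,6) value=11

Answer: 5 0 6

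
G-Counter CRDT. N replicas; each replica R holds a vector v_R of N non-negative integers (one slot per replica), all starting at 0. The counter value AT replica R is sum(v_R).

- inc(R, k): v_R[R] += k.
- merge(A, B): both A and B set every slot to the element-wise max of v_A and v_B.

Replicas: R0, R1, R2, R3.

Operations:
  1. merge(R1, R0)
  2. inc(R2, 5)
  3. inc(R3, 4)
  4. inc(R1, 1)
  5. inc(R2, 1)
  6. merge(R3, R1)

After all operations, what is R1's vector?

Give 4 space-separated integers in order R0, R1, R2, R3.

Answer: 0 1 0 4

Derivation:
Op 1: merge R1<->R0 -> R1=(0,0,0,0) R0=(0,0,0,0)
Op 2: inc R2 by 5 -> R2=(0,0,5,0) value=5
Op 3: inc R3 by 4 -> R3=(0,0,0,4) value=4
Op 4: inc R1 by 1 -> R1=(0,1,0,0) value=1
Op 5: inc R2 by 1 -> R2=(0,0,6,0) value=6
Op 6: merge R3<->R1 -> R3=(0,1,0,4) R1=(0,1,0,4)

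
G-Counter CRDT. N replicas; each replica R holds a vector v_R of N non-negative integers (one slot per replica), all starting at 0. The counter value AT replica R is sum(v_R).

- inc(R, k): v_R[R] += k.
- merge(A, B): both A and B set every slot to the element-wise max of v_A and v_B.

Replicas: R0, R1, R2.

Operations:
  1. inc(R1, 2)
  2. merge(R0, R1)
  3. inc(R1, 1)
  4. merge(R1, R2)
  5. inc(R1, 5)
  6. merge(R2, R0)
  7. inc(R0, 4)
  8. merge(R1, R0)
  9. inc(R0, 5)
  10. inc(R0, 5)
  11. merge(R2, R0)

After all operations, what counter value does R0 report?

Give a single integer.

Answer: 22

Derivation:
Op 1: inc R1 by 2 -> R1=(0,2,0) value=2
Op 2: merge R0<->R1 -> R0=(0,2,0) R1=(0,2,0)
Op 3: inc R1 by 1 -> R1=(0,3,0) value=3
Op 4: merge R1<->R2 -> R1=(0,3,0) R2=(0,3,0)
Op 5: inc R1 by 5 -> R1=(0,8,0) value=8
Op 6: merge R2<->R0 -> R2=(0,3,0) R0=(0,3,0)
Op 7: inc R0 by 4 -> R0=(4,3,0) value=7
Op 8: merge R1<->R0 -> R1=(4,8,0) R0=(4,8,0)
Op 9: inc R0 by 5 -> R0=(9,8,0) value=17
Op 10: inc R0 by 5 -> R0=(14,8,0) value=22
Op 11: merge R2<->R0 -> R2=(14,8,0) R0=(14,8,0)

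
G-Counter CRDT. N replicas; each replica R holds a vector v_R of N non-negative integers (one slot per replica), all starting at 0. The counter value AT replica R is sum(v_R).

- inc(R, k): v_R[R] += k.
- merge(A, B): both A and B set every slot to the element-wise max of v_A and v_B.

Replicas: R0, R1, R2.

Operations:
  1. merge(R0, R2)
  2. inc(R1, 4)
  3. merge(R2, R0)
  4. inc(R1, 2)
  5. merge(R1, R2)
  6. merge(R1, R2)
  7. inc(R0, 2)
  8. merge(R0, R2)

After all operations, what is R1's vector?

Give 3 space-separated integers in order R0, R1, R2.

Answer: 0 6 0

Derivation:
Op 1: merge R0<->R2 -> R0=(0,0,0) R2=(0,0,0)
Op 2: inc R1 by 4 -> R1=(0,4,0) value=4
Op 3: merge R2<->R0 -> R2=(0,0,0) R0=(0,0,0)
Op 4: inc R1 by 2 -> R1=(0,6,0) value=6
Op 5: merge R1<->R2 -> R1=(0,6,0) R2=(0,6,0)
Op 6: merge R1<->R2 -> R1=(0,6,0) R2=(0,6,0)
Op 7: inc R0 by 2 -> R0=(2,0,0) value=2
Op 8: merge R0<->R2 -> R0=(2,6,0) R2=(2,6,0)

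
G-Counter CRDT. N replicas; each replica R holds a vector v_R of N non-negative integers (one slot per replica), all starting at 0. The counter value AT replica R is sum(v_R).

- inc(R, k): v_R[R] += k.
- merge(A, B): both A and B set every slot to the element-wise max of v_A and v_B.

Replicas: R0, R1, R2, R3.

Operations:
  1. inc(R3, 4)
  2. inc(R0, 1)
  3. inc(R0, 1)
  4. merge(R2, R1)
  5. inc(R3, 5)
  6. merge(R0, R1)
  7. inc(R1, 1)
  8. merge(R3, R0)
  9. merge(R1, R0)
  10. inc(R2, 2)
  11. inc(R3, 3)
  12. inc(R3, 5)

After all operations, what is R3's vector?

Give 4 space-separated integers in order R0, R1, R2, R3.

Answer: 2 0 0 17

Derivation:
Op 1: inc R3 by 4 -> R3=(0,0,0,4) value=4
Op 2: inc R0 by 1 -> R0=(1,0,0,0) value=1
Op 3: inc R0 by 1 -> R0=(2,0,0,0) value=2
Op 4: merge R2<->R1 -> R2=(0,0,0,0) R1=(0,0,0,0)
Op 5: inc R3 by 5 -> R3=(0,0,0,9) value=9
Op 6: merge R0<->R1 -> R0=(2,0,0,0) R1=(2,0,0,0)
Op 7: inc R1 by 1 -> R1=(2,1,0,0) value=3
Op 8: merge R3<->R0 -> R3=(2,0,0,9) R0=(2,0,0,9)
Op 9: merge R1<->R0 -> R1=(2,1,0,9) R0=(2,1,0,9)
Op 10: inc R2 by 2 -> R2=(0,0,2,0) value=2
Op 11: inc R3 by 3 -> R3=(2,0,0,12) value=14
Op 12: inc R3 by 5 -> R3=(2,0,0,17) value=19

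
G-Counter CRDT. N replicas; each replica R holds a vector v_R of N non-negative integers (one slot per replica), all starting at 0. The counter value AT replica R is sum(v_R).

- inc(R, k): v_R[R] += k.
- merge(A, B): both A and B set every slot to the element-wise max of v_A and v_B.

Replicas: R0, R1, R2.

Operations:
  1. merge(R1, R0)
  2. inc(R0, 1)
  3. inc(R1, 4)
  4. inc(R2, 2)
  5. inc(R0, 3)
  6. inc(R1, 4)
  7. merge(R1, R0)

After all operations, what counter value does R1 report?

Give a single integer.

Answer: 12

Derivation:
Op 1: merge R1<->R0 -> R1=(0,0,0) R0=(0,0,0)
Op 2: inc R0 by 1 -> R0=(1,0,0) value=1
Op 3: inc R1 by 4 -> R1=(0,4,0) value=4
Op 4: inc R2 by 2 -> R2=(0,0,2) value=2
Op 5: inc R0 by 3 -> R0=(4,0,0) value=4
Op 6: inc R1 by 4 -> R1=(0,8,0) value=8
Op 7: merge R1<->R0 -> R1=(4,8,0) R0=(4,8,0)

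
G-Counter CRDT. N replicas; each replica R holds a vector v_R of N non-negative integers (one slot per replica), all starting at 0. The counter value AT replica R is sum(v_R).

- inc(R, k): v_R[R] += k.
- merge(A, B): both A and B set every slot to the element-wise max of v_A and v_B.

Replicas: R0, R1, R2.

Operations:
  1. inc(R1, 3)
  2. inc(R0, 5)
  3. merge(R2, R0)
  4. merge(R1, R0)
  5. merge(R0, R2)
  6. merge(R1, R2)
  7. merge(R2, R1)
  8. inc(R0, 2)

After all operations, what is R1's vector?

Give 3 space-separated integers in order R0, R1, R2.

Answer: 5 3 0

Derivation:
Op 1: inc R1 by 3 -> R1=(0,3,0) value=3
Op 2: inc R0 by 5 -> R0=(5,0,0) value=5
Op 3: merge R2<->R0 -> R2=(5,0,0) R0=(5,0,0)
Op 4: merge R1<->R0 -> R1=(5,3,0) R0=(5,3,0)
Op 5: merge R0<->R2 -> R0=(5,3,0) R2=(5,3,0)
Op 6: merge R1<->R2 -> R1=(5,3,0) R2=(5,3,0)
Op 7: merge R2<->R1 -> R2=(5,3,0) R1=(5,3,0)
Op 8: inc R0 by 2 -> R0=(7,3,0) value=10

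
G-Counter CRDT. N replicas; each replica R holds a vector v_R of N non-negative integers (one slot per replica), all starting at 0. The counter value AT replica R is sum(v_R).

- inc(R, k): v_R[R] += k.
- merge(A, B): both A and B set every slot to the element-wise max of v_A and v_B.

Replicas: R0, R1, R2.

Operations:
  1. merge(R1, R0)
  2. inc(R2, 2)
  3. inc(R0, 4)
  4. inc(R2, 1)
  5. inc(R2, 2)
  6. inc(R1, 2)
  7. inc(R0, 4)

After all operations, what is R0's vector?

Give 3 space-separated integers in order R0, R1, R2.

Op 1: merge R1<->R0 -> R1=(0,0,0) R0=(0,0,0)
Op 2: inc R2 by 2 -> R2=(0,0,2) value=2
Op 3: inc R0 by 4 -> R0=(4,0,0) value=4
Op 4: inc R2 by 1 -> R2=(0,0,3) value=3
Op 5: inc R2 by 2 -> R2=(0,0,5) value=5
Op 6: inc R1 by 2 -> R1=(0,2,0) value=2
Op 7: inc R0 by 4 -> R0=(8,0,0) value=8

Answer: 8 0 0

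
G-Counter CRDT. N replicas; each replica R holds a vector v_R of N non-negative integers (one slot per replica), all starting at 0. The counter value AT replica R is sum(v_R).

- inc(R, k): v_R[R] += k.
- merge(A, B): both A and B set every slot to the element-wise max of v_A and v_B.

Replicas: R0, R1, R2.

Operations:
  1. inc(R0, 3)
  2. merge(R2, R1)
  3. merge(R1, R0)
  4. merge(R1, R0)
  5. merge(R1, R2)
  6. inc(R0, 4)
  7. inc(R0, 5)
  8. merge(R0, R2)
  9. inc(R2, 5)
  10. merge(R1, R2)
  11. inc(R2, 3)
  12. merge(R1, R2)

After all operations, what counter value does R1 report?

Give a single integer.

Answer: 20

Derivation:
Op 1: inc R0 by 3 -> R0=(3,0,0) value=3
Op 2: merge R2<->R1 -> R2=(0,0,0) R1=(0,0,0)
Op 3: merge R1<->R0 -> R1=(3,0,0) R0=(3,0,0)
Op 4: merge R1<->R0 -> R1=(3,0,0) R0=(3,0,0)
Op 5: merge R1<->R2 -> R1=(3,0,0) R2=(3,0,0)
Op 6: inc R0 by 4 -> R0=(7,0,0) value=7
Op 7: inc R0 by 5 -> R0=(12,0,0) value=12
Op 8: merge R0<->R2 -> R0=(12,0,0) R2=(12,0,0)
Op 9: inc R2 by 5 -> R2=(12,0,5) value=17
Op 10: merge R1<->R2 -> R1=(12,0,5) R2=(12,0,5)
Op 11: inc R2 by 3 -> R2=(12,0,8) value=20
Op 12: merge R1<->R2 -> R1=(12,0,8) R2=(12,0,8)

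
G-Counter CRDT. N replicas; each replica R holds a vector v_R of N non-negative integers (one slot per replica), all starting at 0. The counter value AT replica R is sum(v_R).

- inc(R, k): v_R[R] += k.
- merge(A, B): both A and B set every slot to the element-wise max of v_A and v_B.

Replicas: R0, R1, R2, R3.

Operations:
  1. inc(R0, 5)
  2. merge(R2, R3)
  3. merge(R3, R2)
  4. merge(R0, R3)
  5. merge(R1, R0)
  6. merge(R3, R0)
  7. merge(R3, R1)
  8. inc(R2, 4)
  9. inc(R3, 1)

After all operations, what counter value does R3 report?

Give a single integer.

Answer: 6

Derivation:
Op 1: inc R0 by 5 -> R0=(5,0,0,0) value=5
Op 2: merge R2<->R3 -> R2=(0,0,0,0) R3=(0,0,0,0)
Op 3: merge R3<->R2 -> R3=(0,0,0,0) R2=(0,0,0,0)
Op 4: merge R0<->R3 -> R0=(5,0,0,0) R3=(5,0,0,0)
Op 5: merge R1<->R0 -> R1=(5,0,0,0) R0=(5,0,0,0)
Op 6: merge R3<->R0 -> R3=(5,0,0,0) R0=(5,0,0,0)
Op 7: merge R3<->R1 -> R3=(5,0,0,0) R1=(5,0,0,0)
Op 8: inc R2 by 4 -> R2=(0,0,4,0) value=4
Op 9: inc R3 by 1 -> R3=(5,0,0,1) value=6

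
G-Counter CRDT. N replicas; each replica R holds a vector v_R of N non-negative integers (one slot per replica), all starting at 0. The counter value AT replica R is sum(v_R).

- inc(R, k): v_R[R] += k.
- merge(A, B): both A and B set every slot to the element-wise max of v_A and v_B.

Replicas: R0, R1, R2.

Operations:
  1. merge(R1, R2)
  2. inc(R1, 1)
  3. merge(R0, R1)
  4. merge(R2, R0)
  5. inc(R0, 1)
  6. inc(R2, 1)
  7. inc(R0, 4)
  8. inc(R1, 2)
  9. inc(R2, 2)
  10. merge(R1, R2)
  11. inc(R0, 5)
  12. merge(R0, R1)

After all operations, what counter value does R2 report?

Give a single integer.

Answer: 6

Derivation:
Op 1: merge R1<->R2 -> R1=(0,0,0) R2=(0,0,0)
Op 2: inc R1 by 1 -> R1=(0,1,0) value=1
Op 3: merge R0<->R1 -> R0=(0,1,0) R1=(0,1,0)
Op 4: merge R2<->R0 -> R2=(0,1,0) R0=(0,1,0)
Op 5: inc R0 by 1 -> R0=(1,1,0) value=2
Op 6: inc R2 by 1 -> R2=(0,1,1) value=2
Op 7: inc R0 by 4 -> R0=(5,1,0) value=6
Op 8: inc R1 by 2 -> R1=(0,3,0) value=3
Op 9: inc R2 by 2 -> R2=(0,1,3) value=4
Op 10: merge R1<->R2 -> R1=(0,3,3) R2=(0,3,3)
Op 11: inc R0 by 5 -> R0=(10,1,0) value=11
Op 12: merge R0<->R1 -> R0=(10,3,3) R1=(10,3,3)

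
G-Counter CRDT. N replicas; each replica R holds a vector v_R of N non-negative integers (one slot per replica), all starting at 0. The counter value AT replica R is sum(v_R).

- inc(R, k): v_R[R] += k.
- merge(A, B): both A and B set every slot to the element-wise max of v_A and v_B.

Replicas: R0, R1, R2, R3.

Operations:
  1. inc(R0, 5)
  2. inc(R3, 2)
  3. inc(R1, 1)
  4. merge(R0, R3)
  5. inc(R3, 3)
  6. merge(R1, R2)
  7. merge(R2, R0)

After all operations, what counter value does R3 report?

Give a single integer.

Answer: 10

Derivation:
Op 1: inc R0 by 5 -> R0=(5,0,0,0) value=5
Op 2: inc R3 by 2 -> R3=(0,0,0,2) value=2
Op 3: inc R1 by 1 -> R1=(0,1,0,0) value=1
Op 4: merge R0<->R3 -> R0=(5,0,0,2) R3=(5,0,0,2)
Op 5: inc R3 by 3 -> R3=(5,0,0,5) value=10
Op 6: merge R1<->R2 -> R1=(0,1,0,0) R2=(0,1,0,0)
Op 7: merge R2<->R0 -> R2=(5,1,0,2) R0=(5,1,0,2)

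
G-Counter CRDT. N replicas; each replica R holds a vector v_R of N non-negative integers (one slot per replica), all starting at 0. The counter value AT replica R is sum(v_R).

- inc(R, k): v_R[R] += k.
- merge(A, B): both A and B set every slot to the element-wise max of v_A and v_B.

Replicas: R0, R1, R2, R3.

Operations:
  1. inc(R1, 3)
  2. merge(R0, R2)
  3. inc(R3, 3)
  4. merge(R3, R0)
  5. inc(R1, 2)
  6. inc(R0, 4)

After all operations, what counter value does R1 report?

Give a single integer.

Op 1: inc R1 by 3 -> R1=(0,3,0,0) value=3
Op 2: merge R0<->R2 -> R0=(0,0,0,0) R2=(0,0,0,0)
Op 3: inc R3 by 3 -> R3=(0,0,0,3) value=3
Op 4: merge R3<->R0 -> R3=(0,0,0,3) R0=(0,0,0,3)
Op 5: inc R1 by 2 -> R1=(0,5,0,0) value=5
Op 6: inc R0 by 4 -> R0=(4,0,0,3) value=7

Answer: 5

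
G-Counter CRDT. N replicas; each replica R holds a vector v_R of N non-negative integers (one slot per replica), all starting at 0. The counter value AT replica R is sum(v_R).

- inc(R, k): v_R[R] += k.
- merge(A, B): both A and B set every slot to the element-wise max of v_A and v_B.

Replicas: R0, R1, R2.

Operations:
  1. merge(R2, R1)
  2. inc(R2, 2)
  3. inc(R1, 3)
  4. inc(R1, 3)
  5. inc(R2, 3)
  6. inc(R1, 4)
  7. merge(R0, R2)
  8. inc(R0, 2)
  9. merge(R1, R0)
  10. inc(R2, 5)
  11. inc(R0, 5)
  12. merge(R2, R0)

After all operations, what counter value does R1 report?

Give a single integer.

Op 1: merge R2<->R1 -> R2=(0,0,0) R1=(0,0,0)
Op 2: inc R2 by 2 -> R2=(0,0,2) value=2
Op 3: inc R1 by 3 -> R1=(0,3,0) value=3
Op 4: inc R1 by 3 -> R1=(0,6,0) value=6
Op 5: inc R2 by 3 -> R2=(0,0,5) value=5
Op 6: inc R1 by 4 -> R1=(0,10,0) value=10
Op 7: merge R0<->R2 -> R0=(0,0,5) R2=(0,0,5)
Op 8: inc R0 by 2 -> R0=(2,0,5) value=7
Op 9: merge R1<->R0 -> R1=(2,10,5) R0=(2,10,5)
Op 10: inc R2 by 5 -> R2=(0,0,10) value=10
Op 11: inc R0 by 5 -> R0=(7,10,5) value=22
Op 12: merge R2<->R0 -> R2=(7,10,10) R0=(7,10,10)

Answer: 17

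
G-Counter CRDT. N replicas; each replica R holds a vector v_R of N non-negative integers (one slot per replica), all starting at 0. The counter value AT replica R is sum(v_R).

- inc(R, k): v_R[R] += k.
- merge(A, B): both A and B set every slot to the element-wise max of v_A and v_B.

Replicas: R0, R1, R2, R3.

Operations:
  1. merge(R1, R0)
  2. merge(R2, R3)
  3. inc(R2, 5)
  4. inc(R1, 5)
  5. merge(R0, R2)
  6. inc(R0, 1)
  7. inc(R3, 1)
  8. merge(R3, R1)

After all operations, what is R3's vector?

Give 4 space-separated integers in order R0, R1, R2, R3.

Op 1: merge R1<->R0 -> R1=(0,0,0,0) R0=(0,0,0,0)
Op 2: merge R2<->R3 -> R2=(0,0,0,0) R3=(0,0,0,0)
Op 3: inc R2 by 5 -> R2=(0,0,5,0) value=5
Op 4: inc R1 by 5 -> R1=(0,5,0,0) value=5
Op 5: merge R0<->R2 -> R0=(0,0,5,0) R2=(0,0,5,0)
Op 6: inc R0 by 1 -> R0=(1,0,5,0) value=6
Op 7: inc R3 by 1 -> R3=(0,0,0,1) value=1
Op 8: merge R3<->R1 -> R3=(0,5,0,1) R1=(0,5,0,1)

Answer: 0 5 0 1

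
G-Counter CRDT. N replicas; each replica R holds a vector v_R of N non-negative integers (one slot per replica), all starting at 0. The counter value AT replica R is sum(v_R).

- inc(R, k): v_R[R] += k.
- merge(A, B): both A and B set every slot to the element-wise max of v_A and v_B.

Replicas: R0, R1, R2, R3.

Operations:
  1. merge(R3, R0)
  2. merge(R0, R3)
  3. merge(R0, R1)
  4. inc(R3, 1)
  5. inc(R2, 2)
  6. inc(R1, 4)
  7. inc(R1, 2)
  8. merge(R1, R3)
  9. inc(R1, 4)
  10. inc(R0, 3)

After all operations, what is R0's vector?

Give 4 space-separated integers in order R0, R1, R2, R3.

Op 1: merge R3<->R0 -> R3=(0,0,0,0) R0=(0,0,0,0)
Op 2: merge R0<->R3 -> R0=(0,0,0,0) R3=(0,0,0,0)
Op 3: merge R0<->R1 -> R0=(0,0,0,0) R1=(0,0,0,0)
Op 4: inc R3 by 1 -> R3=(0,0,0,1) value=1
Op 5: inc R2 by 2 -> R2=(0,0,2,0) value=2
Op 6: inc R1 by 4 -> R1=(0,4,0,0) value=4
Op 7: inc R1 by 2 -> R1=(0,6,0,0) value=6
Op 8: merge R1<->R3 -> R1=(0,6,0,1) R3=(0,6,0,1)
Op 9: inc R1 by 4 -> R1=(0,10,0,1) value=11
Op 10: inc R0 by 3 -> R0=(3,0,0,0) value=3

Answer: 3 0 0 0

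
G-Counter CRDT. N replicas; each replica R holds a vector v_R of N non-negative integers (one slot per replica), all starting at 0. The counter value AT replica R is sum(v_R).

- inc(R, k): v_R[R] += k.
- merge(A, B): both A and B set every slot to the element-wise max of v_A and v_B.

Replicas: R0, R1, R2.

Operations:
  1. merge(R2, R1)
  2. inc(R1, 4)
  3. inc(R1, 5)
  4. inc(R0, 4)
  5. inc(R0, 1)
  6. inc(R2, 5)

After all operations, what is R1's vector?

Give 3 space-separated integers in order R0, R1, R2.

Answer: 0 9 0

Derivation:
Op 1: merge R2<->R1 -> R2=(0,0,0) R1=(0,0,0)
Op 2: inc R1 by 4 -> R1=(0,4,0) value=4
Op 3: inc R1 by 5 -> R1=(0,9,0) value=9
Op 4: inc R0 by 4 -> R0=(4,0,0) value=4
Op 5: inc R0 by 1 -> R0=(5,0,0) value=5
Op 6: inc R2 by 5 -> R2=(0,0,5) value=5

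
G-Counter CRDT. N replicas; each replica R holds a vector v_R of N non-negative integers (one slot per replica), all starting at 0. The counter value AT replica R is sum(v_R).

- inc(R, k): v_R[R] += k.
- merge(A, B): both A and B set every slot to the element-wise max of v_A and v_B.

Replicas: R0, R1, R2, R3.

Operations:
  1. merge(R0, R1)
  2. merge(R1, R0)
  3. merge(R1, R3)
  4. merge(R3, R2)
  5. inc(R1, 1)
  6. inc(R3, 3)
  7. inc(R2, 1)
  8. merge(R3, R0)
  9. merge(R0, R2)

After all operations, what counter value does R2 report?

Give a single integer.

Op 1: merge R0<->R1 -> R0=(0,0,0,0) R1=(0,0,0,0)
Op 2: merge R1<->R0 -> R1=(0,0,0,0) R0=(0,0,0,0)
Op 3: merge R1<->R3 -> R1=(0,0,0,0) R3=(0,0,0,0)
Op 4: merge R3<->R2 -> R3=(0,0,0,0) R2=(0,0,0,0)
Op 5: inc R1 by 1 -> R1=(0,1,0,0) value=1
Op 6: inc R3 by 3 -> R3=(0,0,0,3) value=3
Op 7: inc R2 by 1 -> R2=(0,0,1,0) value=1
Op 8: merge R3<->R0 -> R3=(0,0,0,3) R0=(0,0,0,3)
Op 9: merge R0<->R2 -> R0=(0,0,1,3) R2=(0,0,1,3)

Answer: 4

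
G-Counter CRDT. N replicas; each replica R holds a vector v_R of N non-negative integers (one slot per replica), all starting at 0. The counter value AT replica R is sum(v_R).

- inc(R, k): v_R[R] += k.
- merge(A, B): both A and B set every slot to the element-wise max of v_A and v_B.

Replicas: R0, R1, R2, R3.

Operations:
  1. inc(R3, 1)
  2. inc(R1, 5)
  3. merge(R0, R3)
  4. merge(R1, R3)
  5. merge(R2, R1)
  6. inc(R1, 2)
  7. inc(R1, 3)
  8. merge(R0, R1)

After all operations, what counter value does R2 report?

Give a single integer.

Op 1: inc R3 by 1 -> R3=(0,0,0,1) value=1
Op 2: inc R1 by 5 -> R1=(0,5,0,0) value=5
Op 3: merge R0<->R3 -> R0=(0,0,0,1) R3=(0,0,0,1)
Op 4: merge R1<->R3 -> R1=(0,5,0,1) R3=(0,5,0,1)
Op 5: merge R2<->R1 -> R2=(0,5,0,1) R1=(0,5,0,1)
Op 6: inc R1 by 2 -> R1=(0,7,0,1) value=8
Op 7: inc R1 by 3 -> R1=(0,10,0,1) value=11
Op 8: merge R0<->R1 -> R0=(0,10,0,1) R1=(0,10,0,1)

Answer: 6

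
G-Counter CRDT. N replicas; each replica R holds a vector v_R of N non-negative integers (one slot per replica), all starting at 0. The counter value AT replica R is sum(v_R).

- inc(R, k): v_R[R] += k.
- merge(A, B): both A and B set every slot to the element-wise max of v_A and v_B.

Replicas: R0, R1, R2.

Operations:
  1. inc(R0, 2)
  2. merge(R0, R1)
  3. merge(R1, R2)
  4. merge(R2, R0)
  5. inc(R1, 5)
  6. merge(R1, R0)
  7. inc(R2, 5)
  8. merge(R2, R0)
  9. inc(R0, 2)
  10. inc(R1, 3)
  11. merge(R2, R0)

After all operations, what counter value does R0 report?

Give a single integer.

Op 1: inc R0 by 2 -> R0=(2,0,0) value=2
Op 2: merge R0<->R1 -> R0=(2,0,0) R1=(2,0,0)
Op 3: merge R1<->R2 -> R1=(2,0,0) R2=(2,0,0)
Op 4: merge R2<->R0 -> R2=(2,0,0) R0=(2,0,0)
Op 5: inc R1 by 5 -> R1=(2,5,0) value=7
Op 6: merge R1<->R0 -> R1=(2,5,0) R0=(2,5,0)
Op 7: inc R2 by 5 -> R2=(2,0,5) value=7
Op 8: merge R2<->R0 -> R2=(2,5,5) R0=(2,5,5)
Op 9: inc R0 by 2 -> R0=(4,5,5) value=14
Op 10: inc R1 by 3 -> R1=(2,8,0) value=10
Op 11: merge R2<->R0 -> R2=(4,5,5) R0=(4,5,5)

Answer: 14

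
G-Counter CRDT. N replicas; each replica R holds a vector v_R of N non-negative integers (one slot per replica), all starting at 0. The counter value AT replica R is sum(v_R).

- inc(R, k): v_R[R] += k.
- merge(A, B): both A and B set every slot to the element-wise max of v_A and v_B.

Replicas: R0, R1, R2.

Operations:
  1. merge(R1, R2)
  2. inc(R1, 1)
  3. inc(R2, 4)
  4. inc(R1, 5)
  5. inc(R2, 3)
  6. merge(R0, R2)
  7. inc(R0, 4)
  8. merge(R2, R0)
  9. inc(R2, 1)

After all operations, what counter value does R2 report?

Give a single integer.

Op 1: merge R1<->R2 -> R1=(0,0,0) R2=(0,0,0)
Op 2: inc R1 by 1 -> R1=(0,1,0) value=1
Op 3: inc R2 by 4 -> R2=(0,0,4) value=4
Op 4: inc R1 by 5 -> R1=(0,6,0) value=6
Op 5: inc R2 by 3 -> R2=(0,0,7) value=7
Op 6: merge R0<->R2 -> R0=(0,0,7) R2=(0,0,7)
Op 7: inc R0 by 4 -> R0=(4,0,7) value=11
Op 8: merge R2<->R0 -> R2=(4,0,7) R0=(4,0,7)
Op 9: inc R2 by 1 -> R2=(4,0,8) value=12

Answer: 12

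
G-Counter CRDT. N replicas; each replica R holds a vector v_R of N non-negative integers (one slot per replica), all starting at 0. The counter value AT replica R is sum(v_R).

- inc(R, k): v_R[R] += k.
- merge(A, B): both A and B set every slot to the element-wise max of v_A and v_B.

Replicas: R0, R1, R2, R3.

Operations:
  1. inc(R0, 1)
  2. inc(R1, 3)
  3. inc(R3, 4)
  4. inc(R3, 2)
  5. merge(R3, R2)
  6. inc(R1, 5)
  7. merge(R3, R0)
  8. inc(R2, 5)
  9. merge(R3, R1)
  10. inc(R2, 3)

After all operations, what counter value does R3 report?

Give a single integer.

Op 1: inc R0 by 1 -> R0=(1,0,0,0) value=1
Op 2: inc R1 by 3 -> R1=(0,3,0,0) value=3
Op 3: inc R3 by 4 -> R3=(0,0,0,4) value=4
Op 4: inc R3 by 2 -> R3=(0,0,0,6) value=6
Op 5: merge R3<->R2 -> R3=(0,0,0,6) R2=(0,0,0,6)
Op 6: inc R1 by 5 -> R1=(0,8,0,0) value=8
Op 7: merge R3<->R0 -> R3=(1,0,0,6) R0=(1,0,0,6)
Op 8: inc R2 by 5 -> R2=(0,0,5,6) value=11
Op 9: merge R3<->R1 -> R3=(1,8,0,6) R1=(1,8,0,6)
Op 10: inc R2 by 3 -> R2=(0,0,8,6) value=14

Answer: 15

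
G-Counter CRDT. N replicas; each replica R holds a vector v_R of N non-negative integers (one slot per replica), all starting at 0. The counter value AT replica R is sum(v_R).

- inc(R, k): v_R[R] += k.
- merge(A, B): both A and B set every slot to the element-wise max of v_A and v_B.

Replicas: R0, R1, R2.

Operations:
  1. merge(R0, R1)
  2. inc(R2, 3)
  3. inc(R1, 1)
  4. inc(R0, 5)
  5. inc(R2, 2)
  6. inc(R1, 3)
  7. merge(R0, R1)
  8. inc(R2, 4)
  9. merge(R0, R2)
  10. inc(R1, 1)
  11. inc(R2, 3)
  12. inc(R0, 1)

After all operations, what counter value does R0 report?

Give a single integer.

Answer: 19

Derivation:
Op 1: merge R0<->R1 -> R0=(0,0,0) R1=(0,0,0)
Op 2: inc R2 by 3 -> R2=(0,0,3) value=3
Op 3: inc R1 by 1 -> R1=(0,1,0) value=1
Op 4: inc R0 by 5 -> R0=(5,0,0) value=5
Op 5: inc R2 by 2 -> R2=(0,0,5) value=5
Op 6: inc R1 by 3 -> R1=(0,4,0) value=4
Op 7: merge R0<->R1 -> R0=(5,4,0) R1=(5,4,0)
Op 8: inc R2 by 4 -> R2=(0,0,9) value=9
Op 9: merge R0<->R2 -> R0=(5,4,9) R2=(5,4,9)
Op 10: inc R1 by 1 -> R1=(5,5,0) value=10
Op 11: inc R2 by 3 -> R2=(5,4,12) value=21
Op 12: inc R0 by 1 -> R0=(6,4,9) value=19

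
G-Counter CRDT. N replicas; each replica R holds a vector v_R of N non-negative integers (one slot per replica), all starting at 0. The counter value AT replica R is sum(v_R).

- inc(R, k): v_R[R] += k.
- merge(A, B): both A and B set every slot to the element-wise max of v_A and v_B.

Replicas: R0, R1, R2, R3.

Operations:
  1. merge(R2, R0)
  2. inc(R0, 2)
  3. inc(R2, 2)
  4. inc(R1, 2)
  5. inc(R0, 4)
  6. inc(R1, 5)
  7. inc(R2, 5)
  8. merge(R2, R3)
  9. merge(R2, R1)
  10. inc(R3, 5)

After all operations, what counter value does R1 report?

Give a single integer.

Answer: 14

Derivation:
Op 1: merge R2<->R0 -> R2=(0,0,0,0) R0=(0,0,0,0)
Op 2: inc R0 by 2 -> R0=(2,0,0,0) value=2
Op 3: inc R2 by 2 -> R2=(0,0,2,0) value=2
Op 4: inc R1 by 2 -> R1=(0,2,0,0) value=2
Op 5: inc R0 by 4 -> R0=(6,0,0,0) value=6
Op 6: inc R1 by 5 -> R1=(0,7,0,0) value=7
Op 7: inc R2 by 5 -> R2=(0,0,7,0) value=7
Op 8: merge R2<->R3 -> R2=(0,0,7,0) R3=(0,0,7,0)
Op 9: merge R2<->R1 -> R2=(0,7,7,0) R1=(0,7,7,0)
Op 10: inc R3 by 5 -> R3=(0,0,7,5) value=12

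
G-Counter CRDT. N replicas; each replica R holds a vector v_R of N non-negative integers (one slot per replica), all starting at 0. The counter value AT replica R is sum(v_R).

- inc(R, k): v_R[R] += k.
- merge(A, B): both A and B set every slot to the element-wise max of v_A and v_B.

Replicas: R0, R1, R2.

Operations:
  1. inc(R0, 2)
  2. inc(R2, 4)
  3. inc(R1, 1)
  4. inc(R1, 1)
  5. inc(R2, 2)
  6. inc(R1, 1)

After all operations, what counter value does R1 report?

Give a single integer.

Answer: 3

Derivation:
Op 1: inc R0 by 2 -> R0=(2,0,0) value=2
Op 2: inc R2 by 4 -> R2=(0,0,4) value=4
Op 3: inc R1 by 1 -> R1=(0,1,0) value=1
Op 4: inc R1 by 1 -> R1=(0,2,0) value=2
Op 5: inc R2 by 2 -> R2=(0,0,6) value=6
Op 6: inc R1 by 1 -> R1=(0,3,0) value=3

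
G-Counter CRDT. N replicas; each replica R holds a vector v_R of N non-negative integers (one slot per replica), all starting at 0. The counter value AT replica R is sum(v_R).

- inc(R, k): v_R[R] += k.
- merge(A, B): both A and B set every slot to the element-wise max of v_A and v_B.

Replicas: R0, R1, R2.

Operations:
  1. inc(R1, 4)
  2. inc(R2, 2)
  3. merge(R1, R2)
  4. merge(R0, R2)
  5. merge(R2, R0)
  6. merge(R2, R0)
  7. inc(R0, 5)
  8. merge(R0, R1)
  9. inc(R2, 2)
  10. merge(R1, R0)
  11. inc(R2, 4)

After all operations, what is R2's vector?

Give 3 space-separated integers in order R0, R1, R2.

Answer: 0 4 8

Derivation:
Op 1: inc R1 by 4 -> R1=(0,4,0) value=4
Op 2: inc R2 by 2 -> R2=(0,0,2) value=2
Op 3: merge R1<->R2 -> R1=(0,4,2) R2=(0,4,2)
Op 4: merge R0<->R2 -> R0=(0,4,2) R2=(0,4,2)
Op 5: merge R2<->R0 -> R2=(0,4,2) R0=(0,4,2)
Op 6: merge R2<->R0 -> R2=(0,4,2) R0=(0,4,2)
Op 7: inc R0 by 5 -> R0=(5,4,2) value=11
Op 8: merge R0<->R1 -> R0=(5,4,2) R1=(5,4,2)
Op 9: inc R2 by 2 -> R2=(0,4,4) value=8
Op 10: merge R1<->R0 -> R1=(5,4,2) R0=(5,4,2)
Op 11: inc R2 by 4 -> R2=(0,4,8) value=12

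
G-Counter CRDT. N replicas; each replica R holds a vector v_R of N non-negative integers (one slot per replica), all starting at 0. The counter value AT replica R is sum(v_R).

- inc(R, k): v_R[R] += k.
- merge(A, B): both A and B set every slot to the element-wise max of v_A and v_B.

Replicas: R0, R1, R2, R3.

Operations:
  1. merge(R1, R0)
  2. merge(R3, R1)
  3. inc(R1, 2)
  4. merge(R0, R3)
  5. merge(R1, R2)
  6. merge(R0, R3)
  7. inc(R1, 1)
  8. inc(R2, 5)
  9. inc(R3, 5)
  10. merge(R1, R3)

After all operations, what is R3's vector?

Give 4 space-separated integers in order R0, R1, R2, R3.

Op 1: merge R1<->R0 -> R1=(0,0,0,0) R0=(0,0,0,0)
Op 2: merge R3<->R1 -> R3=(0,0,0,0) R1=(0,0,0,0)
Op 3: inc R1 by 2 -> R1=(0,2,0,0) value=2
Op 4: merge R0<->R3 -> R0=(0,0,0,0) R3=(0,0,0,0)
Op 5: merge R1<->R2 -> R1=(0,2,0,0) R2=(0,2,0,0)
Op 6: merge R0<->R3 -> R0=(0,0,0,0) R3=(0,0,0,0)
Op 7: inc R1 by 1 -> R1=(0,3,0,0) value=3
Op 8: inc R2 by 5 -> R2=(0,2,5,0) value=7
Op 9: inc R3 by 5 -> R3=(0,0,0,5) value=5
Op 10: merge R1<->R3 -> R1=(0,3,0,5) R3=(0,3,0,5)

Answer: 0 3 0 5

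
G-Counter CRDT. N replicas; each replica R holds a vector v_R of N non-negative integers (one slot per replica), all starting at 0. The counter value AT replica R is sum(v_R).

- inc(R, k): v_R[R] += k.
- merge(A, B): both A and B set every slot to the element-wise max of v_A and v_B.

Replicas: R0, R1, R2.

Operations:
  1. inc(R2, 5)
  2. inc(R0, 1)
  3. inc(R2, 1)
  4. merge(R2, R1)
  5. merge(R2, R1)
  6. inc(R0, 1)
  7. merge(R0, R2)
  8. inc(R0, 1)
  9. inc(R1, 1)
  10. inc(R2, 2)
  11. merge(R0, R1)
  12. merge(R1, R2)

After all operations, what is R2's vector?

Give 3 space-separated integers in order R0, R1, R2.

Answer: 3 1 8

Derivation:
Op 1: inc R2 by 5 -> R2=(0,0,5) value=5
Op 2: inc R0 by 1 -> R0=(1,0,0) value=1
Op 3: inc R2 by 1 -> R2=(0,0,6) value=6
Op 4: merge R2<->R1 -> R2=(0,0,6) R1=(0,0,6)
Op 5: merge R2<->R1 -> R2=(0,0,6) R1=(0,0,6)
Op 6: inc R0 by 1 -> R0=(2,0,0) value=2
Op 7: merge R0<->R2 -> R0=(2,0,6) R2=(2,0,6)
Op 8: inc R0 by 1 -> R0=(3,0,6) value=9
Op 9: inc R1 by 1 -> R1=(0,1,6) value=7
Op 10: inc R2 by 2 -> R2=(2,0,8) value=10
Op 11: merge R0<->R1 -> R0=(3,1,6) R1=(3,1,6)
Op 12: merge R1<->R2 -> R1=(3,1,8) R2=(3,1,8)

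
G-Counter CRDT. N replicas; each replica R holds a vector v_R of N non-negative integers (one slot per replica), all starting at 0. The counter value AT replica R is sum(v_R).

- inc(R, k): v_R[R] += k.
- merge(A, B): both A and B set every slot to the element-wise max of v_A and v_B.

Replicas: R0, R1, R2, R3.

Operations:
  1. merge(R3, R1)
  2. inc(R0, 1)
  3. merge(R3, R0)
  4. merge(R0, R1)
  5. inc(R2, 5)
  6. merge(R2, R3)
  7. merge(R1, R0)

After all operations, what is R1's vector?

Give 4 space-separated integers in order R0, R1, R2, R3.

Answer: 1 0 0 0

Derivation:
Op 1: merge R3<->R1 -> R3=(0,0,0,0) R1=(0,0,0,0)
Op 2: inc R0 by 1 -> R0=(1,0,0,0) value=1
Op 3: merge R3<->R0 -> R3=(1,0,0,0) R0=(1,0,0,0)
Op 4: merge R0<->R1 -> R0=(1,0,0,0) R1=(1,0,0,0)
Op 5: inc R2 by 5 -> R2=(0,0,5,0) value=5
Op 6: merge R2<->R3 -> R2=(1,0,5,0) R3=(1,0,5,0)
Op 7: merge R1<->R0 -> R1=(1,0,0,0) R0=(1,0,0,0)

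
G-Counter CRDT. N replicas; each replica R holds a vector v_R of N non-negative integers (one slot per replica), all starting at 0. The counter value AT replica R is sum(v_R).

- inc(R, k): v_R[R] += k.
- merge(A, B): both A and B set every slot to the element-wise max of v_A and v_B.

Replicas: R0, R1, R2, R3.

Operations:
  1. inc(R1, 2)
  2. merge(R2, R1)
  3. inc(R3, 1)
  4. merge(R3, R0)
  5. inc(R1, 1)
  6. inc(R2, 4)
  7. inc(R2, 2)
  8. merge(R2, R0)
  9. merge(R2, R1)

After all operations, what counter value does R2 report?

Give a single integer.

Op 1: inc R1 by 2 -> R1=(0,2,0,0) value=2
Op 2: merge R2<->R1 -> R2=(0,2,0,0) R1=(0,2,0,0)
Op 3: inc R3 by 1 -> R3=(0,0,0,1) value=1
Op 4: merge R3<->R0 -> R3=(0,0,0,1) R0=(0,0,0,1)
Op 5: inc R1 by 1 -> R1=(0,3,0,0) value=3
Op 6: inc R2 by 4 -> R2=(0,2,4,0) value=6
Op 7: inc R2 by 2 -> R2=(0,2,6,0) value=8
Op 8: merge R2<->R0 -> R2=(0,2,6,1) R0=(0,2,6,1)
Op 9: merge R2<->R1 -> R2=(0,3,6,1) R1=(0,3,6,1)

Answer: 10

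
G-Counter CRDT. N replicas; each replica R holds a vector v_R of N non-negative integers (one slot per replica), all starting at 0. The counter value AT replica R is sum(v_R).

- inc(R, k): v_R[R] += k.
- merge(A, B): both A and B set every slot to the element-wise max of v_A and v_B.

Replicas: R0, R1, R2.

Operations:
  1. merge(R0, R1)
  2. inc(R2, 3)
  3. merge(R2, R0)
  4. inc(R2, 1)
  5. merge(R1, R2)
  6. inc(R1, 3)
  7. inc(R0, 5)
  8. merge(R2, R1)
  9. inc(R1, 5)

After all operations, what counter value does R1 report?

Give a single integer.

Op 1: merge R0<->R1 -> R0=(0,0,0) R1=(0,0,0)
Op 2: inc R2 by 3 -> R2=(0,0,3) value=3
Op 3: merge R2<->R0 -> R2=(0,0,3) R0=(0,0,3)
Op 4: inc R2 by 1 -> R2=(0,0,4) value=4
Op 5: merge R1<->R2 -> R1=(0,0,4) R2=(0,0,4)
Op 6: inc R1 by 3 -> R1=(0,3,4) value=7
Op 7: inc R0 by 5 -> R0=(5,0,3) value=8
Op 8: merge R2<->R1 -> R2=(0,3,4) R1=(0,3,4)
Op 9: inc R1 by 5 -> R1=(0,8,4) value=12

Answer: 12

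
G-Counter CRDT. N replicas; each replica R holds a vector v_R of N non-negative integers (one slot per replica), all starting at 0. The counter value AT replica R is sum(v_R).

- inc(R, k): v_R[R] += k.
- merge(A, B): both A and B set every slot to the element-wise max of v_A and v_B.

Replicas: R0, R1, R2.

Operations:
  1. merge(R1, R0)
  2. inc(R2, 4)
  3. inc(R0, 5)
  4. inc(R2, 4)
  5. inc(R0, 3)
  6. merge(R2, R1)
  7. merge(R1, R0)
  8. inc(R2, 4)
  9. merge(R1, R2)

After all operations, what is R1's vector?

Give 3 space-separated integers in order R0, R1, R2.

Answer: 8 0 12

Derivation:
Op 1: merge R1<->R0 -> R1=(0,0,0) R0=(0,0,0)
Op 2: inc R2 by 4 -> R2=(0,0,4) value=4
Op 3: inc R0 by 5 -> R0=(5,0,0) value=5
Op 4: inc R2 by 4 -> R2=(0,0,8) value=8
Op 5: inc R0 by 3 -> R0=(8,0,0) value=8
Op 6: merge R2<->R1 -> R2=(0,0,8) R1=(0,0,8)
Op 7: merge R1<->R0 -> R1=(8,0,8) R0=(8,0,8)
Op 8: inc R2 by 4 -> R2=(0,0,12) value=12
Op 9: merge R1<->R2 -> R1=(8,0,12) R2=(8,0,12)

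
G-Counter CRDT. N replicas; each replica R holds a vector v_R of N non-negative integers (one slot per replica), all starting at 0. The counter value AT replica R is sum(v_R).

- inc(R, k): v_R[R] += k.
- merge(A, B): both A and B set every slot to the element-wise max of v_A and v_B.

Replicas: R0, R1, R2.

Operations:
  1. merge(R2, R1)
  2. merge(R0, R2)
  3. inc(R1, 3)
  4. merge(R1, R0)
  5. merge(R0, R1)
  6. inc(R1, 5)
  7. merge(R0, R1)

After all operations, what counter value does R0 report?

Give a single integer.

Answer: 8

Derivation:
Op 1: merge R2<->R1 -> R2=(0,0,0) R1=(0,0,0)
Op 2: merge R0<->R2 -> R0=(0,0,0) R2=(0,0,0)
Op 3: inc R1 by 3 -> R1=(0,3,0) value=3
Op 4: merge R1<->R0 -> R1=(0,3,0) R0=(0,3,0)
Op 5: merge R0<->R1 -> R0=(0,3,0) R1=(0,3,0)
Op 6: inc R1 by 5 -> R1=(0,8,0) value=8
Op 7: merge R0<->R1 -> R0=(0,8,0) R1=(0,8,0)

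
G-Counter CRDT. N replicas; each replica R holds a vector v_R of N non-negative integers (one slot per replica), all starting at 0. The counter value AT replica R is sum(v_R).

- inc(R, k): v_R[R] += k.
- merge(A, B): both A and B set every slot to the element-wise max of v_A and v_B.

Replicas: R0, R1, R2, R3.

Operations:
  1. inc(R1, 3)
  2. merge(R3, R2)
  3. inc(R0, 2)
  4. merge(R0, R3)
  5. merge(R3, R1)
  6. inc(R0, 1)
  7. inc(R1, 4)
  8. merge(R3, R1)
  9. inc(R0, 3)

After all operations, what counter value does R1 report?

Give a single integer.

Answer: 9

Derivation:
Op 1: inc R1 by 3 -> R1=(0,3,0,0) value=3
Op 2: merge R3<->R2 -> R3=(0,0,0,0) R2=(0,0,0,0)
Op 3: inc R0 by 2 -> R0=(2,0,0,0) value=2
Op 4: merge R0<->R3 -> R0=(2,0,0,0) R3=(2,0,0,0)
Op 5: merge R3<->R1 -> R3=(2,3,0,0) R1=(2,3,0,0)
Op 6: inc R0 by 1 -> R0=(3,0,0,0) value=3
Op 7: inc R1 by 4 -> R1=(2,7,0,0) value=9
Op 8: merge R3<->R1 -> R3=(2,7,0,0) R1=(2,7,0,0)
Op 9: inc R0 by 3 -> R0=(6,0,0,0) value=6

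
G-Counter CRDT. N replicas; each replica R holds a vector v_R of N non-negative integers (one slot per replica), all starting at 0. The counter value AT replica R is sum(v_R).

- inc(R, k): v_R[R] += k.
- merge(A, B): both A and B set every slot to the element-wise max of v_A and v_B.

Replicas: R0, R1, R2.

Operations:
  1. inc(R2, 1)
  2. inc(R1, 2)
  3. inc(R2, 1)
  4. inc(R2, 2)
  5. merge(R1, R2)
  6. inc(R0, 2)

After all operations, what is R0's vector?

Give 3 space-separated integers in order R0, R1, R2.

Answer: 2 0 0

Derivation:
Op 1: inc R2 by 1 -> R2=(0,0,1) value=1
Op 2: inc R1 by 2 -> R1=(0,2,0) value=2
Op 3: inc R2 by 1 -> R2=(0,0,2) value=2
Op 4: inc R2 by 2 -> R2=(0,0,4) value=4
Op 5: merge R1<->R2 -> R1=(0,2,4) R2=(0,2,4)
Op 6: inc R0 by 2 -> R0=(2,0,0) value=2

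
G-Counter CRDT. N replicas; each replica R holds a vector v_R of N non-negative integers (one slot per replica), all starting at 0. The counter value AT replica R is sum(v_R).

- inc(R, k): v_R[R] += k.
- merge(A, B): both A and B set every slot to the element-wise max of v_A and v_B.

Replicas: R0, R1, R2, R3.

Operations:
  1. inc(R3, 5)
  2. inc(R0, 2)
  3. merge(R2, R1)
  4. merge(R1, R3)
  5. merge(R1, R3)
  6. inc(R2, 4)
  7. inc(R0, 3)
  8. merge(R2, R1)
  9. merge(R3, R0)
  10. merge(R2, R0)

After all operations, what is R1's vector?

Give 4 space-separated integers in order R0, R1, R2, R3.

Answer: 0 0 4 5

Derivation:
Op 1: inc R3 by 5 -> R3=(0,0,0,5) value=5
Op 2: inc R0 by 2 -> R0=(2,0,0,0) value=2
Op 3: merge R2<->R1 -> R2=(0,0,0,0) R1=(0,0,0,0)
Op 4: merge R1<->R3 -> R1=(0,0,0,5) R3=(0,0,0,5)
Op 5: merge R1<->R3 -> R1=(0,0,0,5) R3=(0,0,0,5)
Op 6: inc R2 by 4 -> R2=(0,0,4,0) value=4
Op 7: inc R0 by 3 -> R0=(5,0,0,0) value=5
Op 8: merge R2<->R1 -> R2=(0,0,4,5) R1=(0,0,4,5)
Op 9: merge R3<->R0 -> R3=(5,0,0,5) R0=(5,0,0,5)
Op 10: merge R2<->R0 -> R2=(5,0,4,5) R0=(5,0,4,5)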